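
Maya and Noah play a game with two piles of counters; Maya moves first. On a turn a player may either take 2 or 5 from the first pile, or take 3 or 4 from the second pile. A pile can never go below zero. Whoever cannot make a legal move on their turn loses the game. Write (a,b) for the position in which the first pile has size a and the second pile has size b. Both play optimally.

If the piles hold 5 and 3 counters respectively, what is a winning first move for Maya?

Work bottom-up. With no move the player to move loses. Otherwise the position is W if at least one move leads to an L position for the opponent, and L if every move leads to a W.
No move ever increases a pile, so every position that can arise here has a ≤ 5 and b ≤ 3; it is enough to label the cells with 0 ≤ a ≤ 5 and 0 ≤ b ≤ 3.
Every move lowers a or b (never raises either), so fill the grid row by row in increasing a, and left to right within a row: each cell's successors are then already labelled.
      b=0  b=1  b=2  b=3
a=0:    L    L    L    W
a=1:    L    L    L    W
a=2:    W    W    W    L
a=3:    W    W    W    L
a=4:    L    L    L    W
a=5:    W    W    W    W
Cells with no legal move (terminal, hence L): (0,0), (0,1), (0,2), (1,0), (1,1), (1,2).
The remaining L cells, each justified by listing all of its moves:
(2,3): L (options (0,3)(W), (2,0)(W) are all W)
(3,3): L (options (1,3)(W), (3,0)(W) are all W)
(4,0): L (sole option (2,0)(W) is W)
(4,1): L (sole option (2,1)(W) is W)
(4,2): L (sole option (2,2)(W) is W)
Every other cell has at least one move into one of the L cells above, so it is W.
From (5,3), the L positions reachable in one move are: (3,3).

Move to (3,3).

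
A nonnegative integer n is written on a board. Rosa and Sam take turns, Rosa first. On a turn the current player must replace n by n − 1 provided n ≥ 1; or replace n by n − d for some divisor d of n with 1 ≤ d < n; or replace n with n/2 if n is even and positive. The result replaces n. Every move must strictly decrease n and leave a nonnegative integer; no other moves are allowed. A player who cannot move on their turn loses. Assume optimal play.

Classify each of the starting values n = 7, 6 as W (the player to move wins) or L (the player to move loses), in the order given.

Compute win/loss labels from the base case upward. A position with no move is L. Any other position is W if it can reach an L in one move, else L.
n=0: no move → L
n=1: →0(L), so W
n=2: →1(W) only, which is W, so L
n=3: →2(L), so W
n=4: →2(L), so W
n=5: →4(W) only, which is W, so L
n=6: →5(L), so W
n=7: →6(W) only, which is W, so L

7: L, 6: W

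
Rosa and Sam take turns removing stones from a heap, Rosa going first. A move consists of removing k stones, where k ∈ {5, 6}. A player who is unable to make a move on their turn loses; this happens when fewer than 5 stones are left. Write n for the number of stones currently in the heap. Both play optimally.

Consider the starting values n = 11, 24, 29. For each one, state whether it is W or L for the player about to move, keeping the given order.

Compute win/loss labels from the base case upward. A position with no move is L. Any other position is W if it can reach an L in one move, else L.
n=0: no move → L
n=1: no move → L
n=2: no move → L
n=3: no move → L
n=4: no move → L
n=5: →0(L), so W
n=6: →1(L), so W
n=7: →2(L), so W
n=8: →3(L), so W
n=9: →4(L), so W
n=10: →4(L), so W
n=11: →6(W), 5(W) — all W, so L
n=12: →7(W), 6(W) — all W, so L
n=13: →8(W), 7(W) — all W, so L
n=14: →9(W), 8(W) — all W, so L
n=15: →10(W), 9(W) — all W, so L
n=16: →11(L), so W
n=17: →12(L), so W
n=18: →13(L), so W
n=19: →14(L), so W
n=20: →15(L), so W
n=21: →15(L), so W
n=22: →17(W), 16(W) — all W, so L
n=23: →18(W), 17(W) — all W, so L
n=24: →19(W), 18(W) — all W, so L
n=25: →20(W), 19(W) — all W, so L
n=26: →21(W), 20(W) — all W, so L
n=27: →22(L), so W
n=28: →23(L), so W
n=29: →24(L), so W

11: L, 24: L, 29: W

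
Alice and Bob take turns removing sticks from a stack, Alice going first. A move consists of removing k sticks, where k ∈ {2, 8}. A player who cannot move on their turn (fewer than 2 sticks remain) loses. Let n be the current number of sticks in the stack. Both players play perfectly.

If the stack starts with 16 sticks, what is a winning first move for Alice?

Remove 2, leaving 14.

Compute win/loss labels from the base case upward. A position with no move is L. Any other position is W if it can reach an L in one move, else L.
n=0: no move → L
n=1: no move → L
n=2: W (go to 0, an L position)
n=3: W (go to 1, an L position)
n=4: L (sole option 2(W) is W)
n=5: L (sole option 3(W) is W)
n=6: W (go to 4, an L position)
n=7: W (go to 5, an L position)
n=8: W (go to 0, an L position)
n=9: W (go to 1, an L position)
n=10: L (options 8(W), 2(W) are all W)
n=11: L (options 9(W), 3(W) are all W)
n=12: W (go to 10, an L position)
n=13: W (go to 11, an L position)
n=14: L (options 12(W), 6(W) are all W)
n=15: L (options 13(W), 7(W) are all W)
n=16: W (go to 14, an L position)
From 16, the L positions reachable in one move are: 14.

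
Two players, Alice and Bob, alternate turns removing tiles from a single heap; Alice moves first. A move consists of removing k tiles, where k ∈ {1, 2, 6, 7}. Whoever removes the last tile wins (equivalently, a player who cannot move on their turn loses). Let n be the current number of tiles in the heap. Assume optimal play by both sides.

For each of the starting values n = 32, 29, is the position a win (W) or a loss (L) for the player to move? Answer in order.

Classify positions by backward induction: terminal positions (no move available) are L. From any other position, the mover wins iff some move reaches an L.
n=0: no move → L
n=1: W (go to 0, an L position)
n=2: W (go to 0, an L position)
n=3: L (options 2(W), 1(W) are all W)
n=4: W (go to 3, an L position)
n=5: W (go to 3, an L position)
n=6: W (go to 0, an L position)
n=7: W (go to 0, an L position)
n=8: L (options 7(W), 6(W), 2(W), 1(W) are all W)
n=9: W (go to 8, an L position)
n=10: W (go to 8, an L position)
n=11: L (options 10(W), 9(W), 5(W), 4(W) are all W)
n=12: W (go to 11, an L position)
n=13: W (go to 11, an L position)
n=14: W (go to 8, an L position)
n=15: W (go to 8, an L position)
n=16: L (options 15(W), 14(W), 10(W), 9(W) are all W)
n=17: W (go to 16, an L position)
n=18: W (go to 16, an L position)
n=19: L (options 18(W), 17(W), 13(W), 12(W) are all W)
n=20: W (go to 19, an L position)
n=21: W (go to 19, an L position)
n=22: W (go to 16, an L position)
n=23: W (go to 16, an L position)
n=24: L (options 23(W), 22(W), 18(W), 17(W) are all W)
n=25: W (go to 24, an L position)
n=26: W (go to 24, an L position)
n=27: L (options 26(W), 25(W), 21(W), 20(W) are all W)
n=28: W (go to 27, an L position)
n=29: W (go to 27, an L position)
n=30: W (go to 24, an L position)
n=31: W (go to 24, an L position)
n=32: L (options 31(W), 30(W), 26(W), 25(W) are all W)

32: L, 29: W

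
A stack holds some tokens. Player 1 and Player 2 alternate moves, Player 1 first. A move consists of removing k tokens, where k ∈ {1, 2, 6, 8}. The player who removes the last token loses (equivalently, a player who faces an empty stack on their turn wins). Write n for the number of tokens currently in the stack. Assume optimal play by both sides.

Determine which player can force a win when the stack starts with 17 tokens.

Positions with no move are W. A position that does have a move is losing for the player to move precisely when every available move leads to a winning position for the opponent. Fill in the labels:
n=0: no move; the opponent has just taken the last token and therefore loses → W
n=1: →0(W) only, which is W, so L
n=2: →1(L), so W
n=3: →1(L), so W
n=4: →3(W), 2(W) — all W, so L
n=5: →4(L), so W
n=6: →4(L), so W
n=7: →1(L), so W
n=8: →7(W), 6(W), 2(W), 0(W) — all W, so L
n=9: →8(L), so W
n=10: →8(L), so W
n=11: →10(W), 9(W), 5(W), 3(W) — all W, so L
n=12: →11(L), so W
n=13: →11(L), so W
n=14: →8(L), so W
n=15: →14(W), 13(W), 9(W), 7(W) — all W, so L
n=16: →15(L), so W
n=17: →15(L), so W
From 17 Player 1 can remove 2, leaving 15, reaching an L position.

Player 1 wins.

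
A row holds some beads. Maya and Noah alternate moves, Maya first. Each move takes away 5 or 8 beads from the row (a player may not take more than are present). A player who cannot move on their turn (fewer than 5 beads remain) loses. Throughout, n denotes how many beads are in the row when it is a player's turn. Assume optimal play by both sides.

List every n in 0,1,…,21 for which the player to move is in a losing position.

0, 1, 2, 3, 4, 13, 14, 15, 16, 17

Work bottom-up. With no move the player to move loses. Otherwise the position is W if at least one move leads to an L position for the opponent, and L if every move leads to a W.
n=0: no move → L
n=1: no move → L
n=2: no move → L
n=3: no move → L
n=4: no move → L
n=5: →0(L), so W
n=6: →1(L), so W
n=7: →2(L), so W
n=8: →3(L), so W
n=9: →4(L), so W
n=10: →2(L), so W
n=11: →3(L), so W
n=12: →4(L), so W
n=13: →8(W), 5(W) — all W, so L
n=14: →9(W), 6(W) — all W, so L
n=15: →10(W), 7(W) — all W, so L
n=16: →11(W), 8(W) — all W, so L
n=17: →12(W), 9(W) — all W, so L
n=18: →13(L), so W
n=19: →14(L), so W
n=20: →15(L), so W
n=21: →16(L), so W
The losing starting values of n are exactly the entries labelled L in this table (10 of them).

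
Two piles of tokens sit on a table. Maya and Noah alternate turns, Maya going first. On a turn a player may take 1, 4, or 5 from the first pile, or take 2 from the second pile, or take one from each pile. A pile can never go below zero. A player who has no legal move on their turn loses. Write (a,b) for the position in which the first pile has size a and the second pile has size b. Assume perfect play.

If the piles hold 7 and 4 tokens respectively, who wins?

Maya wins.

Build the W/L table. Terminal = L. A non-terminal position is W if it has a move to some L; otherwise it is L.
No move ever increases a pile, so every position that can arise here has a ≤ 7 and b ≤ 4; it is enough to label the cells with 0 ≤ a ≤ 7 and 0 ≤ b ≤ 4.
Every move lowers a or b (never raises either), so fill the grid row by row in increasing a, and left to right within a row: each cell's successors are then already labelled.
      b=0  b=1  b=2  b=3  b=4
a=0:    L    L    W    W    L
a=1:    W    W    W    L    W
a=2:    L    L    W    W    W
a=3:    W    W    W    L    L
a=4:    W    W    L    W    W
a=5:    W    W    W    W    W
a=6:    W    W    L    W    W
a=7:    W    W    W    W    W
Cells with no legal move (terminal, hence L): (0,0), (0,1).
The remaining L cells, each justified by listing all of its moves:
(0,4): →(0,2)(W) only, which is W, so L
(1,3): →(0,3)(W), (1,1)(W), (0,2)(W) — all W, so L
(2,0): →(1,0)(W) only, which is W, so L
(2,1): →(1,1)(W), (1,0)(W) — all W, so L
(3,3): →(2,3)(W), (3,1)(W), (2,2)(W) — all W, so L
(3,4): →(2,4)(W), (3,2)(W), (2,3)(W) — all W, so L
(4,2): →(3,2)(W), (0,2)(W), (4,0)(W), (3,1)(W) — all W, so L
(6,2): →(5,2)(W), (2,2)(W), (1,2)(W), (6,0)(W), (5,1)(W) — all W, so L
Every other cell has at least one move into one of the L cells above, so it is W.
The starting position (7,4) is W: Maya should move to (3,4), handing over an L position.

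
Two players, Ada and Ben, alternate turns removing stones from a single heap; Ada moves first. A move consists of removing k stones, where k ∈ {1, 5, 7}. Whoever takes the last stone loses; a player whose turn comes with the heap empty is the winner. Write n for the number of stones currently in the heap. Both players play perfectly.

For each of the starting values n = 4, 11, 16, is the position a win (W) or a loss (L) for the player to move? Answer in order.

Use the standard recursion: the mover wins at a terminal position; elsewhere, the mover wins exactly when some move hands the opponent an L position.
n=0: no move; the opponent has just taken the last stone and therefore loses → W
n=1: →0(W) only, which is W, so L
n=2: →1(L), so W
n=3: →2(W) only, which is W, so L
n=4: →3(L), so W
n=5: →4(W), 0(W) — all W, so L
n=6: →5(L), so W
n=7: →6(W), 2(W), 0(W) — all W, so L
n=8: →7(L), so W
n=9: →8(W), 4(W), 2(W) — all W, so L
n=10: →9(L), so W
n=11: →10(W), 6(W), 4(W) — all W, so L
n=12: →11(L), so W
n=13: →12(W), 8(W), 6(W) — all W, so L
n=14: →13(L), so W
n=15: →14(W), 10(W), 8(W) — all W, so L
n=16: →15(L), so W

4: W, 11: L, 16: W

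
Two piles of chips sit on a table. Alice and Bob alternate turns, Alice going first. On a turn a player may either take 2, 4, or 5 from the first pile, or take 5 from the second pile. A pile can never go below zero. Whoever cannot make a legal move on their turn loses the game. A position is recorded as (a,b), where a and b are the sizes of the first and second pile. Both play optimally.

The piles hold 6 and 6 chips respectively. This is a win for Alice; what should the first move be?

Move to (2,6).

Compute win/loss labels from the base case upward. A position with no move is L. Any other position is W if it can reach an L in one move, else L.
No move ever increases a pile, so every position that can arise here has a ≤ 6 and b ≤ 6; it is enough to label the cells with 0 ≤ a ≤ 6 and 0 ≤ b ≤ 6.
Every move lowers a or b (never raises either), so fill the grid row by row in increasing a, and left to right within a row: each cell's successors are then already labelled.
      b=0  b=1  b=2  b=3  b=4  b=5  b=6
a=0:    L    L    L    L    L    W    W
a=1:    L    L    L    L    L    W    W
a=2:    W    W    W    W    W    L    L
a=3:    W    W    W    W    W    L    L
a=4:    W    W    W    W    W    W    W
a=5:    W    W    W    W    W    W    W
a=6:    W    W    W    W    W    W    W
Cells with no legal move (terminal, hence L): (0,0), (0,1), (0,2), (0,3), (0,4), (1,0), (1,1), (1,2), (1,3), (1,4).
The remaining L cells, each justified by listing all of its moves:
(2,5): L (options (0,5)(W), (2,0)(W) are all W)
(2,6): L (options (0,6)(W), (2,1)(W) are all W)
(3,5): L (options (1,5)(W), (3,0)(W) are all W)
(3,6): L (options (1,6)(W), (3,1)(W) are all W)
Every other cell has at least one move into one of the L cells above, so it is W.
From (6,6), the L positions reachable in one move are: (2,6).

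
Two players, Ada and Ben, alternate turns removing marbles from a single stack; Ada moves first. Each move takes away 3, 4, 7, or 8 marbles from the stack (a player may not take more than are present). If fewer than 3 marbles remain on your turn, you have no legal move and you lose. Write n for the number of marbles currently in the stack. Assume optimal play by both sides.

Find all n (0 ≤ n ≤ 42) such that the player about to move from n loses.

Positions with no move are L. A position that does have a move is losing for the player to move precisely when every available move leads to a winning position for the opponent. Fill in the labels:
n=0: no move → L
n=1: no move → L
n=2: no move → L
n=3: W (go to 0, an L position)
n=4: W (go to 1, an L position)
n=5: W (go to 2, an L position)
n=6: W (go to 2, an L position)
n=7: W (go to 0, an L position)
n=8: W (go to 1, an L position)
n=9: W (go to 2, an L position)
n=10: W (go to 2, an L position)
n=11: L (options 8(W), 7(W), 4(W), 3(W) are all W)
n=12: L (options 9(W), 8(W), 5(W), 4(W) are all W)
n=13: L (options 10(W), 9(W), 6(W), 5(W) are all W)
n=14: W (go to 11, an L position)
n=15: W (go to 12, an L position)
n=16: W (go to 13, an L position)
n=17: W (go to 13, an L position)
n=18: W (go to 11, an L position)
n=19: W (go to 12, an L position)
n=20: W (go to 13, an L position)
n=21: W (go to 13, an L position)
n=22: L (options 19(W), 18(W), 15(W), 14(W) are all W)
n=23: L (options 20(W), 19(W), 16(W), 15(W) are all W)
n=24: L (options 21(W), 20(W), 17(W), 16(W) are all W)
n=25: W (go to 22, an L position)
n=26: W (go to 23, an L position)
n=27: W (go to 24, an L position)
n=28: W (go to 24, an L position)
n=29: W (go to 22, an L position)
n=30: W (go to 23, an L position)
n=31: W (go to 24, an L position)
n=32: W (go to 24, an L position)
n=33: L (options 30(W), 29(W), 26(W), 25(W) are all W)
n=34: L (options 31(W), 30(W), 27(W), 26(W) are all W)
n=35: L (options 32(W), 31(W), 28(W), 27(W) are all W)
n=36: W (go to 33, an L position)
n=37: W (go to 34, an L position)
n=38: W (go to 35, an L position)
n=39: W (go to 35, an L position)
n=40: W (go to 33, an L position)
n=41: W (go to 34, an L position)
n=42: W (go to 35, an L position)
The losing starting values of n are exactly the entries labelled L in this table (12 of them).

0, 1, 2, 11, 12, 13, 22, 23, 24, 33, 34, 35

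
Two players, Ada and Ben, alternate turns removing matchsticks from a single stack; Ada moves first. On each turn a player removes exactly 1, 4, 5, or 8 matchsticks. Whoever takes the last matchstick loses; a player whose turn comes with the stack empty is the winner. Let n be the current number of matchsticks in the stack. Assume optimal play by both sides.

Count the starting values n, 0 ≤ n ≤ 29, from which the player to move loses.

7

Positions with no move are W. A position that does have a move is losing for the player to move precisely when every available move leads to a winning position for the opponent. Fill in the labels:
n=0: no move; the opponent has just taken the last matchstick and therefore loses → W
n=1: →0(W) only, which is W, so L
n=2: →1(L), so W
n=3: →2(W) only, which is W, so L
n=4: →3(L), so W
n=5: →1(L), so W
n=6: →1(L), so W
n=7: →3(L), so W
n=8: →3(L), so W
n=9: →1(L), so W
n=10: →9(W), 6(W), 5(W), 2(W) — all W, so L
n=11: →10(L), so W
n=12: →11(W), 8(W), 7(W), 4(W) — all W, so L
n=13: →12(L), so W
n=14: →10(L), so W
n=15: →10(L), so W
n=16: →12(L), so W
n=17: →12(L), so W
n=18: →10(L), so W
n=19: →18(W), 15(W), 14(W), 11(W) — all W, so L
n=20: →19(L), so W
n=21: →20(W), 17(W), 16(W), 13(W) — all W, so L
n=22: →21(L), so W
n=23: →19(L), so W
n=24: →19(L), so W
n=25: →21(L), so W
n=26: →21(L), so W
n=27: →19(L), so W
n=28: →27(W), 24(W), 23(W), 20(W) — all W, so L
n=29: →28(L), so W
L entries with 0 ≤ n ≤ 29: n = 1, 3, 10, 12, 19, 21, 28; that makes 7.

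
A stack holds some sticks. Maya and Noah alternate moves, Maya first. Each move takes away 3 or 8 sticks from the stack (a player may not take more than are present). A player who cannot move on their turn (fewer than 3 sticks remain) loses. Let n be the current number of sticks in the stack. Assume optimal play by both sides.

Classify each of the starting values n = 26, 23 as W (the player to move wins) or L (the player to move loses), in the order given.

26: W, 23: L

Positions with no move are L. A position that does have a move is losing for the player to move precisely when every available move leads to a winning position for the opponent. Fill in the labels:
n=0: no move → L
n=1: no move → L
n=2: no move → L
n=3: W (go to 0, an L position)
n=4: W (go to 1, an L position)
n=5: W (go to 2, an L position)
n=6: L (sole option 3(W) is W)
n=7: L (sole option 4(W) is W)
n=8: W (go to 0, an L position)
n=9: W (go to 6, an L position)
n=10: W (go to 7, an L position)
n=11: L (options 8(W), 3(W) are all W)
n=12: L (options 9(W), 4(W) are all W)
n=13: L (options 10(W), 5(W) are all W)
n=14: W (go to 11, an L position)
n=15: W (go to 12, an L position)
n=16: W (go to 13, an L position)
n=17: L (options 14(W), 9(W) are all W)
n=18: L (options 15(W), 10(W) are all W)
n=19: W (go to 11, an L position)
n=20: W (go to 17, an L position)
n=21: W (go to 18, an L position)
n=22: L (options 19(W), 14(W) are all W)
n=23: L (options 20(W), 15(W) are all W)
n=24: L (options 21(W), 16(W) are all W)
n=25: W (go to 22, an L position)
n=26: W (go to 23, an L position)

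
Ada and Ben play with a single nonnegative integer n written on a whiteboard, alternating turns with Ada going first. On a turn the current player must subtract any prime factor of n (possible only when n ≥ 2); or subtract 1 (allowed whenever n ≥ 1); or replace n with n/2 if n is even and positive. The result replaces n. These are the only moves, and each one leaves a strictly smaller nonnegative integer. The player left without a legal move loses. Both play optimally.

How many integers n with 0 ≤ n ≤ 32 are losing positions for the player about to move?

Use the standard recursion: the mover loses at a terminal position; elsewhere, the mover wins exactly when some move hands the opponent an L position.
n=0: no move → L
n=1: W (go to 0, an L position)
n=2: W (go to 0, an L position)
n=3: W (go to 0, an L position)
n=4: L (options 2(W), 3(W) are all W)
n=5: W (go to 0, an L position)
n=6: W (go to 4, an L position)
n=7: W (go to 0, an L position)
n=8: W (go to 4, an L position)
n=9: L (options 6(W), 8(W) are all W)
n=10: W (go to 9, an L position)
n=11: W (go to 0, an L position)
n=12: W (go to 9, an L position)
n=13: W (go to 0, an L position)
n=14: L (options 7(W), 12(W), 13(W) are all W)
n=15: W (go to 14, an L position)
n=16: W (go to 14, an L position)
n=17: W (go to 0, an L position)
n=18: W (go to 9, an L position)
n=19: W (go to 0, an L position)
n=20: L (options 10(W), 15(W), 18(W), 19(W) are all W)
n=21: W (go to 14, an L position)
n=22: W (go to 20, an L position)
n=23: W (go to 0, an L position)
n=24: L (options 12(W), 21(W), 22(W), 23(W) are all W)
n=25: W (go to 20, an L position)
n=26: W (go to 24, an L position)
n=27: W (go to 24, an L position)
n=28: W (go to 14, an L position)
n=29: W (go to 0, an L position)
n=30: L (options 15(W), 25(W), 27(W), 28(W), 29(W) are all W)
n=31: W (go to 0, an L position)
n=32: W (go to 30, an L position)
L entries with 0 ≤ n ≤ 32: n = 0, 4, 9, 14, 20, 24, 30; that makes 7.

7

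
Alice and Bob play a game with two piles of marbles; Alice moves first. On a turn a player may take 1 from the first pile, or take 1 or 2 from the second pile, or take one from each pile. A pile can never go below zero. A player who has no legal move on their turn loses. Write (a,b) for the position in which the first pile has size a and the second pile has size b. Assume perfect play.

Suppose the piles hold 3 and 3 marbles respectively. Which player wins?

Positions with no move are L. A position that does have a move is losing for the player to move precisely when every available move leads to a winning position for the opponent. Fill in the labels:
No move ever increases a pile, so every position that can arise here has a ≤ 3 and b ≤ 3; it is enough to label the cells with 0 ≤ a ≤ 3 and 0 ≤ b ≤ 3.
Every move lowers a or b (never raises either), so fill the grid row by row in increasing a, and left to right within a row: each cell's successors are then already labelled.
      b=0  b=1  b=2  b=3
a=0:    L    W    W    L
a=1:    W    W    L    W
a=2:    L    W    W    W
a=3:    W    W    L    W
Cells with no legal move (terminal, hence L): (0,0).
The remaining L cells, each justified by listing all of its moves:
(0,3): →(0,2)(W), (0,1)(W) — all W, so L
(1,2): →(0,2)(W), (1,1)(W), (1,0)(W), (0,1)(W) — all W, so L
(2,0): →(1,0)(W) only, which is W, so L
(3,2): →(2,2)(W), (3,1)(W), (3,0)(W), (2,1)(W) — all W, so L
Every other cell has at least one move into one of the L cells above, so it is W.
The starting position (3,3) is W: Alice should move to (3,2), handing over an L position.

Alice wins.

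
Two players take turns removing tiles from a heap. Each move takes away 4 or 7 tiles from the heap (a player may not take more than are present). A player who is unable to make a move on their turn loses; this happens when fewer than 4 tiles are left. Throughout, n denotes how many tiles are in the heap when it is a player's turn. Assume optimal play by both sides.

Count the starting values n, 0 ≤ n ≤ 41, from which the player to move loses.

Build the W/L table. Terminal = L. A non-terminal position is W if it has a move to some L; otherwise it is L.
n=0: no move → L
n=1: no move → L
n=2: no move → L
n=3: no move → L
n=4: W (go to 0, an L position)
n=5: W (go to 1, an L position)
n=6: W (go to 2, an L position)
n=7: W (go to 3, an L position)
n=8: W (go to 1, an L position)
n=9: W (go to 2, an L position)
n=10: W (go to 3, an L position)
n=11: L (options 7(W), 4(W) are all W)
n=12: L (options 8(W), 5(W) are all W)
n=13: L (options 9(W), 6(W) are all W)
n=14: L (options 10(W), 7(W) are all W)
n=15: W (go to 11, an L position)
n=16: W (go to 12, an L position)
n=17: W (go to 13, an L position)
n=18: W (go to 14, an L position)
n=19: W (go to 12, an L position)
n=20: W (go to 13, an L position)
n=21: W (go to 14, an L position)
n=22: L (options 18(W), 15(W) are all W)
n=23: L (options 19(W), 16(W) are all W)
n=24: L (options 20(W), 17(W) are all W)
n=25: L (options 21(W), 18(W) are all W)
n=26: W (go to 22, an L position)
n=27: W (go to 23, an L position)
n=28: W (go to 24, an L position)
n=29: W (go to 25, an L position)
n=30: W (go to 23, an L position)
n=31: W (go to 24, an L position)
n=32: W (go to 25, an L position)
n=33: L (options 29(W), 26(W) are all W)
n=34: L (options 30(W), 27(W) are all W)
n=35: L (options 31(W), 28(W) are all W)
n=36: L (options 32(W), 29(W) are all W)
n=37: W (go to 33, an L position)
n=38: W (go to 34, an L position)
n=39: W (go to 35, an L position)
n=40: W (go to 36, an L position)
n=41: W (go to 34, an L position)
L entries with 0 ≤ n ≤ 41: n = 0, 1, 2, 3, 11, 12, 13, 14, 22, 23, 24, 25, 33, 34, 35, 36; that makes 16.

16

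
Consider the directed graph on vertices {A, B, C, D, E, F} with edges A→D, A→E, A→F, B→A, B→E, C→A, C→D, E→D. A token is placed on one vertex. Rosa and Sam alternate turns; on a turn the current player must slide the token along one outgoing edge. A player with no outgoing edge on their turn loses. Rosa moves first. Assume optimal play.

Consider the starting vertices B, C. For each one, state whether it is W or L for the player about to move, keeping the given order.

Label each position W (a win for the player to move) or L (a loss). A position with no legal move is L; any other position is W exactly when some move reaches an L, and L when every move reaches a W.
Every edge goes from a vertex to one that appears earlier in the order F, D, E, A, B, C, so processing vertices in that order labels each vertex after all of its successors.
F: no outgoing edge → L
D: no outgoing edge → L
E: reaches L-position D → W
A: reaches L-position D → W
B: only reaches A(W), E(W), all W → L
C: reaches L-position D → W

B: L, C: W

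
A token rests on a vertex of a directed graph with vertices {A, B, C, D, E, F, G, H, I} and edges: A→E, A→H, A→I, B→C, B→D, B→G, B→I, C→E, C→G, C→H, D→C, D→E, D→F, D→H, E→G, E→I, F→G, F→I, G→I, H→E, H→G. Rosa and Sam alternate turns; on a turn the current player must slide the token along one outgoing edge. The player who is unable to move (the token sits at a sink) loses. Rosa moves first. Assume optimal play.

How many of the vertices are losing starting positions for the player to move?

Label each position W (a win for the player to move) or L (a loss). A position with no legal move is L; any other position is W exactly when some move reaches an L, and L when every move reaches a W.
Every edge goes from a vertex to one that appears earlier in the order I, G, E, H, C, A, F, D, B, so processing vertices in that order labels each vertex after all of its successors.
I: no outgoing edge → L
G: can move to I, which is L ⇒ W
E: can move to I, which is L ⇒ W
H: moves to E(W), G(W); every one is W ⇒ L
C: can move to H, which is L ⇒ W
A: can move to H, which is L ⇒ W
F: can move to I, which is L ⇒ W
D: can move to H, which is L ⇒ W
B: can move to I, which is L ⇒ W
The L vertices are H, I; that is 2 in all.

2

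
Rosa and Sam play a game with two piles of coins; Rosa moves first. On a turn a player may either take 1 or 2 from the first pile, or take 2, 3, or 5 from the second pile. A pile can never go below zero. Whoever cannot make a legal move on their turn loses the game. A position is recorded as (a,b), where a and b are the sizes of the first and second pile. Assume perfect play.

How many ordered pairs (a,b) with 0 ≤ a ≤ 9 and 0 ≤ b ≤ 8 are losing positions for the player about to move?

28

Compute win/loss labels from the base case upward. A position with no move is L. Any other position is W if it can reach an L in one move, else L.
Every move lowers a or b (never raises either), so fill the grid row by row in increasing a, and left to right within a row: each cell's successors are then already labelled.
      b=0  b=1  b=2  b=3  b=4  b=5  b=6  b=7  b=8
a=0:    L    L    W    W    W    W    W    L    L
a=1:    W    W    L    L    W    W    W    W    W
a=2:    W    W    W    W    L    L    W    W    W
a=3:    L    L    W    W    W    W    W    L    L
a=4:    W    W    L    L    W    W    W    W    W
a=5:    W    W    W    W    L    L    W    W    W
a=6:    L    L    W    W    W    W    W    L    L
a=7:    W    W    L    L    W    W    W    W    W
a=8:    W    W    W    W    L    L    W    W    W
a=9:    L    L    W    W    W    W    W    L    L
Cells with no legal move (terminal, hence L): (0,0), (0,1).
The remaining L cells, each justified by listing all of its moves:
(0,7): moves to (0,5)(W), (0,4)(W), (0,2)(W); every one is W ⇒ L
(0,8): moves to (0,6)(W), (0,5)(W), (0,3)(W); every one is W ⇒ L
(1,2): moves to (0,2)(W), (1,0)(W); every one is W ⇒ L
(1,3): moves to (0,3)(W), (1,1)(W), (1,0)(W); every one is W ⇒ L
(2,4): moves to (1,4)(W), (0,4)(W), (2,2)(W), (2,1)(W); every one is W ⇒ L
(2,5): moves to (1,5)(W), (0,5)(W), (2,3)(W), (2,2)(W), (2,0)(W); every one is W ⇒ L
(3,0): moves to (2,0)(W), (1,0)(W); every one is W ⇒ L
(3,1): moves to (2,1)(W), (1,1)(W); every one is W ⇒ L
(3,7): moves to (2,7)(W), (1,7)(W), (3,5)(W), (3,4)(W), (3,2)(W); every one is W ⇒ L
(3,8): moves to (2,8)(W), (1,8)(W), (3,6)(W), (3,5)(W), (3,3)(W); every one is W ⇒ L
(4,2): moves to (3,2)(W), (2,2)(W), (4,0)(W); every one is W ⇒ L
(4,3): moves to (3,3)(W), (2,3)(W), (4,1)(W), (4,0)(W); every one is W ⇒ L
(5,4): moves to (4,4)(W), (3,4)(W), (5,2)(W), (5,1)(W); every one is W ⇒ L
(5,5): moves to (4,5)(W), (3,5)(W), (5,3)(W), (5,2)(W), (5,0)(W); every one is W ⇒ L
(6,0): moves to (5,0)(W), (4,0)(W); every one is W ⇒ L
(6,1): moves to (5,1)(W), (4,1)(W); every one is W ⇒ L
(6,7): moves to (5,7)(W), (4,7)(W), (6,5)(W), (6,4)(W), (6,2)(W); every one is W ⇒ L
(6,8): moves to (5,8)(W), (4,8)(W), (6,6)(W), (6,5)(W), (6,3)(W); every one is W ⇒ L
(7,2): moves to (6,2)(W), (5,2)(W), (7,0)(W); every one is W ⇒ L
(7,3): moves to (6,3)(W), (5,3)(W), (7,1)(W), (7,0)(W); every one is W ⇒ L
(8,4): moves to (7,4)(W), (6,4)(W), (8,2)(W), (8,1)(W); every one is W ⇒ L
(8,5): moves to (7,5)(W), (6,5)(W), (8,3)(W), (8,2)(W), (8,0)(W); every one is W ⇒ L
(9,0): moves to (8,0)(W), (7,0)(W); every one is W ⇒ L
(9,1): moves to (8,1)(W), (7,1)(W); every one is W ⇒ L
(9,7): moves to (8,7)(W), (7,7)(W), (9,5)(W), (9,4)(W), (9,2)(W); every one is W ⇒ L
(9,8): moves to (8,8)(W), (7,8)(W), (9,6)(W), (9,5)(W), (9,3)(W); every one is W ⇒ L
Every other cell has at least one move into one of the L cells above, so it is W.
L cells per row: a=0: 4, a=1: 2, a=2: 2, a=3: 4, a=4: 2, a=5: 2, a=6: 4, a=7: 2, a=8: 2, a=9: 4; total 28.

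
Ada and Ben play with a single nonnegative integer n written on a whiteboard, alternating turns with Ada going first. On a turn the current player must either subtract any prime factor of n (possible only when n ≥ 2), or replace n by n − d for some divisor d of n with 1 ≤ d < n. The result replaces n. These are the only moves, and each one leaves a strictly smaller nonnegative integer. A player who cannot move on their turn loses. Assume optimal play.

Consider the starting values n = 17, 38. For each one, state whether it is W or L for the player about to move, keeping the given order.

Label each position W (a win for the player to move) or L (a loss). A position with no legal move is L; any other position is W exactly when some move reaches an L, and L when every move reaches a W.
n=0: no move → L
n=1: no move → L
n=2: reaches L-position 0 → W
n=3: reaches L-position 0 → W
n=4: only reaches 2(W), 3(W), all W → L
n=5: reaches L-position 0 → W
n=6: reaches L-position 4 → W
n=7: reaches L-position 0 → W
n=8: reaches L-position 4 → W
n=9: only reaches 6(W), 8(W), all W → L
n=10: reaches L-position 9 → W
n=11: reaches L-position 0 → W
n=12: reaches L-position 9 → W
n=13: reaches L-position 0 → W
n=14: only reaches 7(W), 12(W), 13(W), all W → L
n=15: reaches L-position 14 → W
n=16: reaches L-position 14 → W
n=17: reaches L-position 0 → W
n=18: reaches L-position 9 → W
n=19: reaches L-position 0 → W
n=20: only reaches 10(W), 15(W), 16(W), 18(W), 19(W), all W → L
n=21: reaches L-position 14 → W
n=22: reaches L-position 20 → W
n=23: reaches L-position 0 → W
n=24: reaches L-position 20 → W
n=25: reaches L-position 20 → W
n=26: only reaches 13(W), 24(W), 25(W), all W → L
n=27: reaches L-position 26 → W
n=28: reaches L-position 14 → W
n=29: reaches L-position 0 → W
n=30: reaches L-position 20 → W
n=31: reaches L-position 0 → W
n=32: only reaches 16(W), 24(W), 28(W), 30(W), 31(W), all W → L
n=33: reaches L-position 32 → W
n=34: reaches L-position 32 → W
n=35: only reaches 28(W), 30(W), 34(W), all W → L
n=36: reaches L-position 32 → W
n=37: reaches L-position 0 → W
n=38: only reaches 19(W), 36(W), 37(W), all W → L

17: W, 38: L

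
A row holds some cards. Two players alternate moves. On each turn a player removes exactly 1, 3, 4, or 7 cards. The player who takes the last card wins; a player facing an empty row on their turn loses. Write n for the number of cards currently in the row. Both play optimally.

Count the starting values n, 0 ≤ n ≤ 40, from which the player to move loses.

11

Classify positions by backward induction: terminal positions (no move available) are L. From any other position, the mover wins iff some move reaches an L.
n=0: no move → L
n=1: can move to 0, which is L ⇒ W
n=2: the only move is to 1(W), a W ⇒ L
n=3: can move to 2, which is L ⇒ W
n=4: can move to 0, which is L ⇒ W
n=5: can move to 2, which is L ⇒ W
n=6: can move to 2, which is L ⇒ W
n=7: can move to 0, which is L ⇒ W
n=8: moves to 7(W), 5(W), 4(W), 1(W); every one is W ⇒ L
n=9: can move to 8, which is L ⇒ W
n=10: moves to 9(W), 7(W), 6(W), 3(W); every one is W ⇒ L
n=11: can move to 10, which is L ⇒ W
n=12: can move to 8, which is L ⇒ W
n=13: can move to 10, which is L ⇒ W
n=14: can move to 10, which is L ⇒ W
n=15: can move to 8, which is L ⇒ W
n=16: moves to 15(W), 13(W), 12(W), 9(W); every one is W ⇒ L
n=17: can move to 16, which is L ⇒ W
n=18: moves to 17(W), 15(W), 14(W), 11(W); every one is W ⇒ L
n=19: can move to 18, which is L ⇒ W
n=20: can move to 16, which is L ⇒ W
n=21: can move to 18, which is L ⇒ W
n=22: can move to 18, which is L ⇒ W
n=23: can move to 16, which is L ⇒ W
n=24: moves to 23(W), 21(W), 20(W), 17(W); every one is W ⇒ L
n=25: can move to 24, which is L ⇒ W
n=26: moves to 25(W), 23(W), 22(W), 19(W); every one is W ⇒ L
n=27: can move to 26, which is L ⇒ W
n=28: can move to 24, which is L ⇒ W
n=29: can move to 26, which is L ⇒ W
n=30: can move to 26, which is L ⇒ W
n=31: can move to 24, which is L ⇒ W
n=32: moves to 31(W), 29(W), 28(W), 25(W); every one is W ⇒ L
n=33: can move to 32, which is L ⇒ W
n=34: moves to 33(W), 31(W), 30(W), 27(W); every one is W ⇒ L
n=35: can move to 34, which is L ⇒ W
n=36: can move to 32, which is L ⇒ W
n=37: can move to 34, which is L ⇒ W
n=38: can move to 34, which is L ⇒ W
n=39: can move to 32, which is L ⇒ W
n=40: moves to 39(W), 37(W), 36(W), 33(W); every one is W ⇒ L
L entries with 0 ≤ n ≤ 40: n = 0, 2, 8, 10, 16, 18, 24, 26, 32, 34, 40; that makes 11.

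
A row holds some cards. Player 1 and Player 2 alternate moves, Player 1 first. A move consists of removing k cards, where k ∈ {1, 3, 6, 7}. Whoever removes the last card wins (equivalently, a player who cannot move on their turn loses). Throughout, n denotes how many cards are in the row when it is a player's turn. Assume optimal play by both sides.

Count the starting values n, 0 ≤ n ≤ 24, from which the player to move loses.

Label each position W (a win for the player to move) or L (a loss). A position with no legal move is L; any other position is W exactly when some move reaches an L, and L when every move reaches a W.
n=0: no move → L
n=1: can move to 0, which is L ⇒ W
n=2: the only move is to 1(W), a W ⇒ L
n=3: can move to 2, which is L ⇒ W
n=4: moves to 3(W), 1(W); every one is W ⇒ L
n=5: can move to 4, which is L ⇒ W
n=6: can move to 0, which is L ⇒ W
n=7: can move to 4, which is L ⇒ W
n=8: can move to 2, which is L ⇒ W
n=9: can move to 2, which is L ⇒ W
n=10: can move to 4, which is L ⇒ W
n=11: can move to 4, which is L ⇒ W
n=12: moves to 11(W), 9(W), 6(W), 5(W); every one is W ⇒ L
n=13: can move to 12, which is L ⇒ W
n=14: moves to 13(W), 11(W), 8(W), 7(W); every one is W ⇒ L
n=15: can move to 14, which is L ⇒ W
n=16: moves to 15(W), 13(W), 10(W), 9(W); every one is W ⇒ L
n=17: can move to 16, which is L ⇒ W
n=18: can move to 12, which is L ⇒ W
n=19: can move to 16, which is L ⇒ W
n=20: can move to 14, which is L ⇒ W
n=21: can move to 14, which is L ⇒ W
n=22: can move to 16, which is L ⇒ W
n=23: can move to 16, which is L ⇒ W
n=24: moves to 23(W), 21(W), 18(W), 17(W); every one is W ⇒ L
L entries with 0 ≤ n ≤ 24: n = 0, 2, 4, 12, 14, 16, 24; that makes 7.

7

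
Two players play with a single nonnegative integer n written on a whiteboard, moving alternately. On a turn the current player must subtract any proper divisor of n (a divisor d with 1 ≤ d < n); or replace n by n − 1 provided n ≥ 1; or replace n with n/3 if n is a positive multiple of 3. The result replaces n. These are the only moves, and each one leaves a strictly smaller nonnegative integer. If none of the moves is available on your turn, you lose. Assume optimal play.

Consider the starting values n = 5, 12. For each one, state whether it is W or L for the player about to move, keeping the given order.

Build the W/L table. Terminal = L. A non-terminal position is W if it has a move to some L; otherwise it is L.
n=0: no move → L
n=1: W (go to 0, an L position)
n=2: L (sole option 1(W) is W)
n=3: W (go to 2, an L position)
n=4: W (go to 2, an L position)
n=5: L (sole option 4(W) is W)
n=6: W (go to 2, an L position)
n=7: L (sole option 6(W) is W)
n=8: W (go to 7, an L position)
n=9: L (options 3(W), 6(W), 8(W) are all W)
n=10: W (go to 5, an L position)
n=11: L (sole option 10(W) is W)
n=12: W (go to 9, an L position)

5: L, 12: W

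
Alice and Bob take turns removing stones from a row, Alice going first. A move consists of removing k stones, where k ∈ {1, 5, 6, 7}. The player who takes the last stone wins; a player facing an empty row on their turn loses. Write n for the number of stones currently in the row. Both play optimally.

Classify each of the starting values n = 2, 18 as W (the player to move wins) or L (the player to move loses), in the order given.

2: L, 18: W

Compute win/loss labels from the base case upward. A position with no move is L. Any other position is W if it can reach an L in one move, else L.
n=0: no move → L
n=1: can move to 0, which is L ⇒ W
n=2: the only move is to 1(W), a W ⇒ L
n=3: can move to 2, which is L ⇒ W
n=4: the only move is to 3(W), a W ⇒ L
n=5: can move to 4, which is L ⇒ W
n=6: can move to 0, which is L ⇒ W
n=7: can move to 2, which is L ⇒ W
n=8: can move to 2, which is L ⇒ W
n=9: can move to 4, which is L ⇒ W
n=10: can move to 4, which is L ⇒ W
n=11: can move to 4, which is L ⇒ W
n=12: moves to 11(W), 7(W), 6(W), 5(W); every one is W ⇒ L
n=13: can move to 12, which is L ⇒ W
n=14: moves to 13(W), 9(W), 8(W), 7(W); every one is W ⇒ L
n=15: can move to 14, which is L ⇒ W
n=16: moves to 15(W), 11(W), 10(W), 9(W); every one is W ⇒ L
n=17: can move to 16, which is L ⇒ W
n=18: can move to 12, which is L ⇒ W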